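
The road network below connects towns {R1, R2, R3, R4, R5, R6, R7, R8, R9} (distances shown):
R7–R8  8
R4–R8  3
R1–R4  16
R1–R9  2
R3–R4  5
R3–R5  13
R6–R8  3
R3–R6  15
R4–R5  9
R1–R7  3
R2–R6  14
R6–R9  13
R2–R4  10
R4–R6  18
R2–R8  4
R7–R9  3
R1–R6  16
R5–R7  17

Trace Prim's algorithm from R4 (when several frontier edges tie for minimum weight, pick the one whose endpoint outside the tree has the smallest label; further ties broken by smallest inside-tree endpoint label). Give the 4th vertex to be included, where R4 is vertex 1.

Prim's algorithm from R4:
Step 1: cheapest edge leaving the tree is R4–R8 (3); add R8.
Step 2: cheapest edge leaving the tree is R6–R8 (3); add R6.
Step 3: cheapest edge leaving the tree is R2–R8 (4); add R2.
Step 4: cheapest edge leaving the tree is R3–R4 (5); add R3.
Step 5: cheapest edge leaving the tree is R7–R8 (8); add R7.
Step 6: cheapest edge leaving the tree is R1–R7 (3); add R1.
Step 7: cheapest edge leaving the tree is R1–R9 (2); add R9.
Step 8: cheapest edge leaving the tree is R4–R5 (9); add R5.
Vertex order: R4, R8, R6, R2, R3, R7, R1, R9, R5. The 4th vertex is R2.

R2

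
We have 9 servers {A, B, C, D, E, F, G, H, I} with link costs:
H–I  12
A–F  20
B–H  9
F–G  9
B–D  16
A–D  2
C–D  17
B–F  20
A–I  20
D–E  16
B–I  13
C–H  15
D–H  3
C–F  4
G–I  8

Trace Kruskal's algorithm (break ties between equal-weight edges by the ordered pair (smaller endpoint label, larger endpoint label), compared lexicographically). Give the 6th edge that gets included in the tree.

F-G

Kruskal's algorithm — process edges by increasing weight (ties by edge label):
A–D (2): add — endpoints in different components.
D–H (3): add — endpoints in different components.
C–F (4): add — endpoints in different components.
G–I (8): add — endpoints in different components.
B–H (9): add — endpoints in different components.
F–G (9): add — endpoints in different components.
H–I (12): add — endpoints in different components.
B–I (13): skip — B and I already connected.
C–H (15): skip — C and H already connected.
B–D (16): skip — B and D already connected.
D–E (16): add — endpoints in different components.
The 6th edge added is F–G.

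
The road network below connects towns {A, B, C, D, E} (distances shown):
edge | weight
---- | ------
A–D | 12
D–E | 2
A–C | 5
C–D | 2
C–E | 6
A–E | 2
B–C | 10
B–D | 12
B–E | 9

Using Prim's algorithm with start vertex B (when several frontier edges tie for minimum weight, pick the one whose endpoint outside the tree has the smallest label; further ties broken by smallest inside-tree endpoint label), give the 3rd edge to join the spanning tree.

Prim, starting at B.
Step 1: frontier [B–E 9, B–C 10, B–D 12] → take B–E (9); add E.
Step 2: frontier [B–C 10, B–D 12, A–E 2, D–E 2, C–E 6] → take A–E (2); add A.
Step 3: frontier [A–C 5, A–D 12, B–C 10, B–D 12, D–E 2, C–E 6] → take D–E (2); add D.
Step 4: frontier [A–C 5, B–C 10, C–D 2, C–E 6] → take C–D (2); add C.
The 3rd edge added is D–E.

D-E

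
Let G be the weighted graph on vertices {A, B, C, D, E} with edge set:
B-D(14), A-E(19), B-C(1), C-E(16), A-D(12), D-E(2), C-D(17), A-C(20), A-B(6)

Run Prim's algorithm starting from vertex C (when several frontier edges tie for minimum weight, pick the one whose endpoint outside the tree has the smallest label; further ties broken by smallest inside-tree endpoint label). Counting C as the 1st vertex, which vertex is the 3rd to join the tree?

Prim's algorithm from C:
Step 1: frontier [B-C 1, C-E 16, C-D 17, A-C 20] → take B-C (1); add B.
Step 2: frontier [A-B 6, B-D 14, C-E 16, C-D 17, A-C 20] → take A-B (6); add A.
Step 3: frontier [A-D 12, A-E 19, B-D 14, C-E 16, C-D 17] → take A-D (12); add D.
Step 4: frontier [A-E 19, C-E 16, D-E 2] → take D-E (2); add E.
Vertex order: C, B, A, D, E. The 3rd vertex is A.

A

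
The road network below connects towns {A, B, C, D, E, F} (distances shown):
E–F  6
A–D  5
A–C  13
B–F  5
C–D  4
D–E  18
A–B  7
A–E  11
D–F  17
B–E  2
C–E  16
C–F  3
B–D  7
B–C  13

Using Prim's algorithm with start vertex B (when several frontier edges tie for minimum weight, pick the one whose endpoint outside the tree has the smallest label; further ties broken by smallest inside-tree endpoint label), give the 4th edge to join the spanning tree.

C-D

Prim, starting at B.
Step 1: cheapest edge leaving the tree is B–E (2); add E.
Step 2: cheapest edge leaving the tree is B–F (5); add F.
Step 3: cheapest edge leaving the tree is C–F (3); add C.
Step 4: cheapest edge leaving the tree is C–D (4); add D.
Step 5: cheapest edge leaving the tree is A–D (5); add A.
The 4th edge added is C–D.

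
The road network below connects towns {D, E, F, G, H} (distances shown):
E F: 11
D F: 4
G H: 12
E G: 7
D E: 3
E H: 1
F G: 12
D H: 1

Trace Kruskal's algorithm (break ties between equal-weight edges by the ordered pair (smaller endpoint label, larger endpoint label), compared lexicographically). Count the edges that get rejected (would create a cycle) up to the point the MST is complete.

1

Sort edges by weight, then run Kruskal:
D H (1): add. Components now {D,H} {E} {F} {G}
E H (1): add. Components now {D,E,H} {F} {G}
D E (3): skip — D and E already connected.
D F (4): add. Components now {D,E,F,H} {G}
E G (7): add. Components now {D,E,F,G,H}
Edges rejected before the tree was complete: 1.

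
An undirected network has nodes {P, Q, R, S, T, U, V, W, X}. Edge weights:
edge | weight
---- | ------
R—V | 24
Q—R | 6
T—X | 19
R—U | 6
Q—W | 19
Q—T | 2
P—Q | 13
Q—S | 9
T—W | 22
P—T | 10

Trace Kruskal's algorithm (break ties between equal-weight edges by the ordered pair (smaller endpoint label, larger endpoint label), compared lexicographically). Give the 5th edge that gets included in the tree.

P-T

Kruskal's algorithm — process edges by increasing weight (ties by edge label):
Q—T (2): add — endpoints in different components.
Q—R (6): add — endpoints in different components.
R—U (6): add — endpoints in different components.
Q—S (9): add — endpoints in different components.
P—T (10): add — endpoints in different components.
P—Q (13): skip — P and Q already connected.
Q—W (19): add — endpoints in different components.
T—X (19): add — endpoints in different components.
T—W (22): skip — T and W already connected.
R—V (24): add — endpoints in different components.
The 5th edge added is P—T.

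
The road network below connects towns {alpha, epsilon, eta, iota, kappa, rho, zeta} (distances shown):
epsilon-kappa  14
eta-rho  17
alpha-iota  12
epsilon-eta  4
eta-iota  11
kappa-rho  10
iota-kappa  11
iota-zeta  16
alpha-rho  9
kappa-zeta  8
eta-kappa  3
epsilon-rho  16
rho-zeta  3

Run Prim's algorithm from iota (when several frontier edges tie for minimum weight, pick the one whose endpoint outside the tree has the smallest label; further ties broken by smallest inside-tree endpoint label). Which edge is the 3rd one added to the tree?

Grow the tree from iota using Prim:
Step 1: frontier [eta-iota 11, iota-kappa 11, alpha-iota 12, iota-zeta 16] → take eta-iota (11); add eta.
Step 2: frontier [eta-kappa 3, epsilon-eta 4, eta-rho 17, iota-kappa 11, alpha-iota 12, iota-zeta 16] → take eta-kappa (3); add kappa.
Step 3: frontier [epsilon-eta 4, eta-rho 17, alpha-iota 12, iota-zeta 16, kappa-zeta 8, kappa-rho 10, epsilon-kappa 14] → take epsilon-eta (4); add epsilon.
Step 4: frontier [epsilon-rho 16, eta-rho 17, alpha-iota 12, iota-zeta 16, kappa-zeta 8, kappa-rho 10] → take kappa-zeta (8); add zeta.
Step 5: frontier [epsilon-rho 16, eta-rho 17, alpha-iota 12, kappa-rho 10, rho-zeta 3] → take rho-zeta (3); add rho.
Step 6: frontier [alpha-iota 12, alpha-rho 9] → take alpha-rho (9); add alpha.
The 3rd edge added is epsilon-eta.

epsilon-eta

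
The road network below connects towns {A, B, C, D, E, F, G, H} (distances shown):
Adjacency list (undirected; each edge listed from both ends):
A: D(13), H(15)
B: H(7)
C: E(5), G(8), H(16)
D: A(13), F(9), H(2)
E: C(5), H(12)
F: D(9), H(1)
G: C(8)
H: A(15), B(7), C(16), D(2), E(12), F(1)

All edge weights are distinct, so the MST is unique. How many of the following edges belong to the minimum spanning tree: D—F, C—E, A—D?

2

Kruskal's algorithm — process edges by increasing weight (ties by edge label):
F—H (1): add — endpoints in different components.
D—H (2): add — endpoints in different components.
C—E (5): add — endpoints in different components.
B—H (7): add — endpoints in different components.
C—G (8): add — endpoints in different components.
D—F (9): skip — D and F already connected.
E—H (12): add — endpoints in different components.
A—D (13): add — endpoints in different components.
MST edge set: {F—H, D—H, C—E, B—H, C—G, E—H, A—D}.
Of the listed edges, {C—E, A—D} are in the MST → 2.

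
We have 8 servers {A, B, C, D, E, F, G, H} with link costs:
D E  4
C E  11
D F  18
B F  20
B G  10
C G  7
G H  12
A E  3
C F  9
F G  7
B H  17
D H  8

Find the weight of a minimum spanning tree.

50

Sort edges by weight, then run Kruskal:
A E (3): add — endpoints in different components.
D E (4): add — endpoints in different components.
C G (7): add — endpoints in different components.
F G (7): add — endpoints in different components.
D H (8): add — endpoints in different components.
C F (9): skip — C and F already connected.
B G (10): add — endpoints in different components.
C E (11): add — endpoints in different components.
MST edges: A E, D E, C G, F G, D H, B G, C E; total weight 3+4+7+7+8+10+11 = 50.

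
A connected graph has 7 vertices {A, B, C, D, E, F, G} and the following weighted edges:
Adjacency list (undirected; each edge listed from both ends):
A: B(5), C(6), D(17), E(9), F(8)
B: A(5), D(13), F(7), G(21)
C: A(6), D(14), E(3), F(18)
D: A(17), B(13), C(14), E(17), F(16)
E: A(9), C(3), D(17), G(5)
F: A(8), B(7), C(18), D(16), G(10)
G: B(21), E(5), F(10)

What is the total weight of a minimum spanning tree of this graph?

39

Prim's algorithm from G:
Step 1: cheapest edge leaving the tree is E-G (5); add E.
Step 2: cheapest edge leaving the tree is C-E (3); add C.
Step 3: cheapest edge leaving the tree is A-C (6); add A.
Step 4: cheapest edge leaving the tree is A-B (5); add B.
Step 5: cheapest edge leaving the tree is B-F (7); add F.
Step 6: cheapest edge leaving the tree is B-D (13); add D.
MST edges: E-G, C-E, A-C, A-B, B-F, B-D; total weight 5+3+6+5+7+13 = 39.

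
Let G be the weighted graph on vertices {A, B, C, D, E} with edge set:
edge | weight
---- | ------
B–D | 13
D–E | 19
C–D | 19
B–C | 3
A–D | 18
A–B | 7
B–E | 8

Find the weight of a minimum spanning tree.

31

Grow the tree from E using Prim:
Step 1: frontier [B–E 8, D–E 19] → take B–E (8); add B.
Step 2: frontier [B–C 3, A–B 7, B–D 13, D–E 19] → take B–C (3); add C.
Step 3: frontier [A–B 7, B–D 13, C–D 19, D–E 19] → take A–B (7); add A.
Step 4: frontier [A–D 18, B–D 13, C–D 19, D–E 19] → take B–D (13); add D.
MST edges: B–E, B–C, A–B, B–D; total weight 8+3+7+13 = 31.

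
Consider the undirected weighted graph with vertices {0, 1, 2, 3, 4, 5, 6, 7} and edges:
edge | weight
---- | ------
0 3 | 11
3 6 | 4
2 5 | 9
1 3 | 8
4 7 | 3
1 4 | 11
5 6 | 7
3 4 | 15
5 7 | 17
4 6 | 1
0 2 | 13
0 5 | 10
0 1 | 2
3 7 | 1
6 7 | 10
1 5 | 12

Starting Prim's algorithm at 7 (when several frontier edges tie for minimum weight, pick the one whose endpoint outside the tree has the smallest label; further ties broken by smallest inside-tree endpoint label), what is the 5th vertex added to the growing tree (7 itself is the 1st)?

Prim's algorithm from 7:
Step 1: cheapest edge leaving the tree is 3 7 (1); add 3.
Step 2: cheapest edge leaving the tree is 4 7 (3); add 4.
Step 3: cheapest edge leaving the tree is 4 6 (1); add 6.
Step 4: cheapest edge leaving the tree is 5 6 (7); add 5.
Step 5: cheapest edge leaving the tree is 1 3 (8); add 1.
Step 6: cheapest edge leaving the tree is 0 1 (2); add 0.
Step 7: cheapest edge leaving the tree is 2 5 (9); add 2.
Vertex order: 7, 3, 4, 6, 5, 1, 0, 2. The 5th vertex is 5.

5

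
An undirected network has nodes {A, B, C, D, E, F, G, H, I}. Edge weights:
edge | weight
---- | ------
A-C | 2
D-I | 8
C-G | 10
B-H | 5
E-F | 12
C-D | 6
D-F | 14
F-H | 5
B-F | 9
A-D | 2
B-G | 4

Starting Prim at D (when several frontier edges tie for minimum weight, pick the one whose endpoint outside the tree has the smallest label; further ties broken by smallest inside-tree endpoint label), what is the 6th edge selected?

Grow the tree from D using Prim:
Step 1: cheapest edge leaving the tree is A-D (2); add A.
Step 2: cheapest edge leaving the tree is A-C (2); add C.
Step 3: cheapest edge leaving the tree is D-I (8); add I.
Step 4: cheapest edge leaving the tree is C-G (10); add G.
Step 5: cheapest edge leaving the tree is B-G (4); add B.
Step 6: cheapest edge leaving the tree is B-H (5); add H.
Step 7: cheapest edge leaving the tree is F-H (5); add F.
Step 8: cheapest edge leaving the tree is E-F (12); add E.
The 6th edge added is B-H.

B-H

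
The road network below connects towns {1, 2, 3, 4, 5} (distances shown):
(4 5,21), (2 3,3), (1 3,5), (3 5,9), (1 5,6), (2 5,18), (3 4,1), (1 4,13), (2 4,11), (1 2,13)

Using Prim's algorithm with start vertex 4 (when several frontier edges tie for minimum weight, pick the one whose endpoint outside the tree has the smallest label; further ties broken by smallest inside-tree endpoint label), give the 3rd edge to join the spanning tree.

Grow the tree from 4 using Prim:
Step 1: frontier [3 4 1, 2 4 11, 1 4 13, 4 5 21] → take 3 4 (1); add 3.
Step 2: frontier [2 3 3, 1 3 5, 3 5 9, 2 4 11, 1 4 13, 4 5 21] → take 2 3 (3); add 2.
Step 3: frontier [1 2 13, 2 5 18, 1 3 5, 3 5 9, 1 4 13, 4 5 21] → take 1 3 (5); add 1.
Step 4: frontier [1 5 6, 2 5 18, 3 5 9, 4 5 21] → take 1 5 (6); add 5.
The 3rd edge added is 1 3.

1-3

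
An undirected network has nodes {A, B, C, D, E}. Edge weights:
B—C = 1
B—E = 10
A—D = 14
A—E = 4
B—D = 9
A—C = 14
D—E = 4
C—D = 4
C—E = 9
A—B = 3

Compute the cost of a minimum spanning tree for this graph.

Sort edges by weight, then run Kruskal:
B—C (1): add — endpoints in different components.
A—B (3): add — endpoints in different components.
A—E (4): add — endpoints in different components.
C—D (4): add — endpoints in different components.
MST edges: B—C, A—B, A—E, C—D; total weight 1+3+4+4 = 12.

12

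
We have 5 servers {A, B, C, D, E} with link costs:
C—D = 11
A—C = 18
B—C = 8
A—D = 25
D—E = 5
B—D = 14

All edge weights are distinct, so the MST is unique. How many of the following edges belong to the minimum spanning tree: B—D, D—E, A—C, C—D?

3

Kruskal's algorithm — process edges by increasing weight (ties by edge label):
D—E (5): add. Components now {A} {B} {C} {D,E}
B—C (8): add. Components now {A} {B,C} {D,E}
C—D (11): add. Components now {A} {B,C,D,E}
B—D (14): skip — B and D already connected.
A—C (18): add. Components now {A,B,C,D,E}
MST edge set: {D—E, B—C, C—D, A—C}.
Of the listed edges, {D—E, A—C, C—D} are in the MST → 3.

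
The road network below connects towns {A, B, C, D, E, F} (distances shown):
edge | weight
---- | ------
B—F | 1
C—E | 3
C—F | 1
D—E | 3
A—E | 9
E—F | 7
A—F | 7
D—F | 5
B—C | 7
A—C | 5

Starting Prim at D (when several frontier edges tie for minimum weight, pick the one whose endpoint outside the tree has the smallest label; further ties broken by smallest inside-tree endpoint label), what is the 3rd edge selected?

Grow the tree from D using Prim:
Step 1: cheapest edge leaving the tree is D—E (3); add E.
Step 2: cheapest edge leaving the tree is C—E (3); add C.
Step 3: cheapest edge leaving the tree is C—F (1); add F.
Step 4: cheapest edge leaving the tree is B—F (1); add B.
Step 5: cheapest edge leaving the tree is A—C (5); add A.
The 3rd edge added is C—F.

C-F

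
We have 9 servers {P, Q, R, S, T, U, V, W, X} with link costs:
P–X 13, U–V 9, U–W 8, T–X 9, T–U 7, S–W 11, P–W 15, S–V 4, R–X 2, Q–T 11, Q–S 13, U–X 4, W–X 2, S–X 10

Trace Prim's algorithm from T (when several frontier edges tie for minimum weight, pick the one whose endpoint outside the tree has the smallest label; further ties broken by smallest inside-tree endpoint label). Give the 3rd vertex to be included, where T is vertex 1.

Grow the tree from T using Prim:
Step 1: frontier [T–U 7, T–X 9, Q–T 11] → take T–U (7); add U.
Step 2: frontier [T–X 9, Q–T 11, U–X 4, U–W 8, U–V 9] → take U–X (4); add X.
Step 3: frontier [Q–T 11, U–W 8, U–V 9, R–X 2, W–X 2, S–X 10, P–X 13] → take R–X (2); add R.
Step 4: frontier [Q–T 11, U–W 8, U–V 9, W–X 2, S–X 10, P–X 13] → take W–X (2); add W.
Step 5: frontier [Q–T 11, U–V 9, S–W 11, P–W 15, S–X 10, P–X 13] → take U–V (9); add V.
Step 6: frontier [Q–T 11, S–V 4, S–W 11, P–W 15, S–X 10, P–X 13] → take S–V (4); add S.
Step 7: frontier [Q–S 13, Q–T 11, P–W 15, P–X 13] → take Q–T (11); add Q.
Step 8: frontier [P–W 15, P–X 13] → take P–X (13); add P.
Vertex order: T, U, X, R, W, V, S, Q, P. The 3rd vertex is X.

X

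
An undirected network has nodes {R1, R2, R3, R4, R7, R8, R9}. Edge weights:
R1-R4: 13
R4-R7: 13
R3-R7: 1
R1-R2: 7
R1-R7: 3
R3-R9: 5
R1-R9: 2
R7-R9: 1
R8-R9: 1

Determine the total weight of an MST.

25

Grow the tree from R4 using Prim:
Step 1: cheapest edge leaving the tree is R1-R4 (13); add R1.
Step 2: cheapest edge leaving the tree is R1-R9 (2); add R9.
Step 3: cheapest edge leaving the tree is R7-R9 (1); add R7.
Step 4: cheapest edge leaving the tree is R3-R7 (1); add R3.
Step 5: cheapest edge leaving the tree is R8-R9 (1); add R8.
Step 6: cheapest edge leaving the tree is R1-R2 (7); add R2.
MST edges: R1-R4, R1-R9, R7-R9, R3-R7, R8-R9, R1-R2; total weight 13+2+1+1+1+7 = 25.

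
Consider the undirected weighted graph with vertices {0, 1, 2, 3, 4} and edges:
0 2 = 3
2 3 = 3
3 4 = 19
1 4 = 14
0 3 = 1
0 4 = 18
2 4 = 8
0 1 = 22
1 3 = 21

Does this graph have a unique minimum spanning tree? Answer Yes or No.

No

Kruskal: consider edges lightest-first.
0 3 (1): add. Components now {0,3} {1} {2} {4}
0 2 (3): add. Components now {0,2,3} {1} {4}
2 3 (3): skip — 2 and 3 already connected.
2 4 (8): add. Components now {0,2,3,4} {1}
1 4 (14): add. Components now {0,1,2,3,4}
Non-tree edge 2 3 has weight 3, equal to the heaviest edge on its tree cycle — swapping gives another MST of the same weight. Not unique.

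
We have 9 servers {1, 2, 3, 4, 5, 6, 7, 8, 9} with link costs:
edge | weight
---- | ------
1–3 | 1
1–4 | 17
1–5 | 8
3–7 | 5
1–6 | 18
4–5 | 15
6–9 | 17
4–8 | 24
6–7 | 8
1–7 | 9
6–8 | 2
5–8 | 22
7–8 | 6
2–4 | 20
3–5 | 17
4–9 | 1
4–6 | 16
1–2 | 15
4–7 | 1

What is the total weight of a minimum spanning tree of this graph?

Prim, starting at 2.
Step 1: cheapest edge leaving the tree is 1–2 (15); add 1.
Step 2: cheapest edge leaving the tree is 1–3 (1); add 3.
Step 3: cheapest edge leaving the tree is 3–7 (5); add 7.
Step 4: cheapest edge leaving the tree is 4–7 (1); add 4.
Step 5: cheapest edge leaving the tree is 4–9 (1); add 9.
Step 6: cheapest edge leaving the tree is 7–8 (6); add 8.
Step 7: cheapest edge leaving the tree is 6–8 (2); add 6.
Step 8: cheapest edge leaving the tree is 1–5 (8); add 5.
MST edges: 1–2, 1–3, 3–7, 4–7, 4–9, 7–8, 6–8, 1–5; total weight 15+1+5+1+1+6+2+8 = 39.

39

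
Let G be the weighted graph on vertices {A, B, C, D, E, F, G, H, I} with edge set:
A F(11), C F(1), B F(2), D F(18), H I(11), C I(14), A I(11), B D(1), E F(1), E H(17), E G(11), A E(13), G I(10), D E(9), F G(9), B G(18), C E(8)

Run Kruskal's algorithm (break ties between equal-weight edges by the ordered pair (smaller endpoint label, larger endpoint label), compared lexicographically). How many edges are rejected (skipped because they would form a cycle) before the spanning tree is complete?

Sort edges by weight, then run Kruskal:
B D (1): add — endpoints in different components.
C F (1): add — endpoints in different components.
E F (1): add — endpoints in different components.
B F (2): add — endpoints in different components.
C E (8): skip — C and E already connected.
D E (9): skip — D and E already connected.
F G (9): add — endpoints in different components.
G I (10): add — endpoints in different components.
A F (11): add — endpoints in different components.
A I (11): skip — A and I already connected.
E G (11): skip — E and G already connected.
H I (11): add — endpoints in different components.
Edges rejected before the tree was complete: 4.

4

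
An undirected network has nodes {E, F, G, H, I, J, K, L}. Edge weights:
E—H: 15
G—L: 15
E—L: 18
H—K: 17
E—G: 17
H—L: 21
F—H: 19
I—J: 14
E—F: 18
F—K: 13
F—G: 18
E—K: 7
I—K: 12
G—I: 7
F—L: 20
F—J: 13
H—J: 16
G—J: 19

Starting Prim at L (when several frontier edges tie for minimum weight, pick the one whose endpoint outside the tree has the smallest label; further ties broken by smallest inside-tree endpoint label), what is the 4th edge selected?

Grow the tree from L using Prim:
Step 1: cheapest edge leaving the tree is G—L (15); add G.
Step 2: cheapest edge leaving the tree is G—I (7); add I.
Step 3: cheapest edge leaving the tree is I—K (12); add K.
Step 4: cheapest edge leaving the tree is E—K (7); add E.
Step 5: cheapest edge leaving the tree is F—K (13); add F.
Step 6: cheapest edge leaving the tree is F—J (13); add J.
Step 7: cheapest edge leaving the tree is E—H (15); add H.
The 4th edge added is E—K.

E-K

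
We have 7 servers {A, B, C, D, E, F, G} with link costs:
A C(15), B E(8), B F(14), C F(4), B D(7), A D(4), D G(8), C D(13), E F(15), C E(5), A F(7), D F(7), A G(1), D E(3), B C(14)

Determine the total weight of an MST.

Sort edges by weight, then run Kruskal:
A G (1): add — endpoints in different components.
D E (3): add — endpoints in different components.
A D (4): add — endpoints in different components.
C F (4): add — endpoints in different components.
C E (5): add — endpoints in different components.
A F (7): skip — A and F already connected.
B D (7): add — endpoints in different components.
MST edges: A G, D E, A D, C F, C E, B D; total weight 1+3+4+4+5+7 = 24.

24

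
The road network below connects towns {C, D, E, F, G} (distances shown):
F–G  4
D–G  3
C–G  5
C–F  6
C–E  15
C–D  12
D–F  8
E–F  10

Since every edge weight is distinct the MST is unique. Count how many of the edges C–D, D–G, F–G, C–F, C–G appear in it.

Kruskal: consider edges lightest-first.
D–G (3): add — endpoints in different components.
F–G (4): add — endpoints in different components.
C–G (5): add — endpoints in different components.
C–F (6): skip — C and F already connected.
D–F (8): skip — D and F already connected.
E–F (10): add — endpoints in different components.
MST edge set: {D–G, F–G, C–G, E–F}.
Of the listed edges, {D–G, F–G, C–G} are in the MST → 3.

3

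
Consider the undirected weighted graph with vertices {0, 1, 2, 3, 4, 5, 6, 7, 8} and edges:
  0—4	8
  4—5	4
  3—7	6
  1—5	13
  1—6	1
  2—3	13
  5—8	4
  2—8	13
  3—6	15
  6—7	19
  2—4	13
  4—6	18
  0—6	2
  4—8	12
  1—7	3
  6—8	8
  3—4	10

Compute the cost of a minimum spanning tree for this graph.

Prim, starting at 1.
Step 1: cheapest edge leaving the tree is 1—6 (1); add 6.
Step 2: cheapest edge leaving the tree is 0—6 (2); add 0.
Step 3: cheapest edge leaving the tree is 1—7 (3); add 7.
Step 4: cheapest edge leaving the tree is 3—7 (6); add 3.
Step 5: cheapest edge leaving the tree is 0—4 (8); add 4.
Step 6: cheapest edge leaving the tree is 4—5 (4); add 5.
Step 7: cheapest edge leaving the tree is 5—8 (4); add 8.
Step 8: cheapest edge leaving the tree is 2—3 (13); add 2.
MST edges: 1—6, 0—6, 1—7, 3—7, 0—4, 4—5, 5—8, 2—3; total weight 1+2+3+6+8+4+4+13 = 41.

41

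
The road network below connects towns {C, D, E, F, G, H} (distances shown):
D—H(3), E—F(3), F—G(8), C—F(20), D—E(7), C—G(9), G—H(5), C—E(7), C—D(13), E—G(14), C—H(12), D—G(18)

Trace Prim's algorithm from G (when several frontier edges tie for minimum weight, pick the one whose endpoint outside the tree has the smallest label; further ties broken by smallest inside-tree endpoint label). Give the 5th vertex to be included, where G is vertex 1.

Prim's algorithm from G:
Step 1: frontier [G—H 5, F—G 8, C—G 9, E—G 14, D—G 18] → take G—H (5); add H.
Step 2: frontier [F—G 8, C—G 9, E—G 14, D—G 18, D—H 3, C—H 12] → take D—H (3); add D.
Step 3: frontier [D—E 7, C—D 13, F—G 8, C—G 9, E—G 14, C—H 12] → take D—E (7); add E.
Step 4: frontier [C—D 13, E—F 3, C—E 7, F—G 8, C—G 9, C—H 12] → take E—F (3); add F.
Step 5: frontier [C—D 13, C—E 7, C—F 20, C—G 9, C—H 12] → take C—E (7); add C.
Vertex order: G, H, D, E, F, C. The 5th vertex is F.

F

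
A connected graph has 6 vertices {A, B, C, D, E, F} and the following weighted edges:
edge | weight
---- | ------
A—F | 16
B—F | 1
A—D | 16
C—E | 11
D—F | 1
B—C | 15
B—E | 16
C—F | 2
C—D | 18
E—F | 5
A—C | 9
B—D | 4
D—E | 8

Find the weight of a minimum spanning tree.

Prim, starting at B.
Step 1: cheapest edge leaving the tree is B—F (1); add F.
Step 2: cheapest edge leaving the tree is D—F (1); add D.
Step 3: cheapest edge leaving the tree is C—F (2); add C.
Step 4: cheapest edge leaving the tree is E—F (5); add E.
Step 5: cheapest edge leaving the tree is A—C (9); add A.
MST edges: B—F, D—F, C—F, E—F, A—C; total weight 1+1+2+5+9 = 18.

18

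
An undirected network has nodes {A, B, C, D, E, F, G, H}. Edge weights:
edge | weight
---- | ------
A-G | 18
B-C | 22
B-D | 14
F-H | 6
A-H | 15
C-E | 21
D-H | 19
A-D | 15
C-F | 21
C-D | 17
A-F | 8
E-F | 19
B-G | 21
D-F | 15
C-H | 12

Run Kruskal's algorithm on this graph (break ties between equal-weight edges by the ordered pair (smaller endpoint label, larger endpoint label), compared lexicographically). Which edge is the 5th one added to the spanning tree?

A-D

Kruskal's algorithm — process edges by increasing weight (ties by edge label):
F-H (6): add — endpoints in different components.
A-F (8): add — endpoints in different components.
C-H (12): add — endpoints in different components.
B-D (14): add — endpoints in different components.
A-D (15): add — endpoints in different components.
A-H (15): skip — A and H already connected.
D-F (15): skip — D and F already connected.
C-D (17): skip — C and D already connected.
A-G (18): add — endpoints in different components.
D-H (19): skip — D and H already connected.
E-F (19): add — endpoints in different components.
The 5th edge added is A-D.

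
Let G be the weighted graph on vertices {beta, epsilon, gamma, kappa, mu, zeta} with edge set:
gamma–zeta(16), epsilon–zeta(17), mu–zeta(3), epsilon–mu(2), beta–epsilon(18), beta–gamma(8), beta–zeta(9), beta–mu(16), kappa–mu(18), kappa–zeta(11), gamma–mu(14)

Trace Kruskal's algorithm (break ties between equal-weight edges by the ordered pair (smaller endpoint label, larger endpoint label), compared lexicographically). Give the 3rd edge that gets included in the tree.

Kruskal's algorithm — process edges by increasing weight (ties by edge label):
epsilon–mu (2): add. Components now {beta} {gamma} {epsilon,mu} {zeta} {kappa}
mu–zeta (3): add. Components now {beta} {gamma} {epsilon,mu,zeta} {kappa}
beta–gamma (8): add. Components now {beta,gamma} {epsilon,mu,zeta} {kappa}
beta–zeta (9): add. Components now {beta,epsilon,gamma,mu,zeta} {kappa}
kappa–zeta (11): add. Components now {beta,epsilon,gamma,kappa,mu,zeta}
The 3rd edge added is beta–gamma.

beta-gamma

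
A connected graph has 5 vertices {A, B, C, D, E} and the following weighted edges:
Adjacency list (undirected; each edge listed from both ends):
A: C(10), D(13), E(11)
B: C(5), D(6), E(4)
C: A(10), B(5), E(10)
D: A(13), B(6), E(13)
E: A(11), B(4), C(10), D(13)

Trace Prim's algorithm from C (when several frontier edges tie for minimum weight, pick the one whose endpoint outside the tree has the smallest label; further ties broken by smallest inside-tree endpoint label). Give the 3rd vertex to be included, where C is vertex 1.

E

Prim's algorithm from C:
Step 1: frontier [B C 5, A C 10, C E 10] → take B C (5); add B.
Step 2: frontier [B E 4, B D 6, A C 10, C E 10] → take B E (4); add E.
Step 3: frontier [B D 6, A C 10, A E 11, D E 13] → take B D (6); add D.
Step 4: frontier [A C 10, A D 13, A E 11] → take A C (10); add A.
Vertex order: C, B, E, D, A. The 3rd vertex is E.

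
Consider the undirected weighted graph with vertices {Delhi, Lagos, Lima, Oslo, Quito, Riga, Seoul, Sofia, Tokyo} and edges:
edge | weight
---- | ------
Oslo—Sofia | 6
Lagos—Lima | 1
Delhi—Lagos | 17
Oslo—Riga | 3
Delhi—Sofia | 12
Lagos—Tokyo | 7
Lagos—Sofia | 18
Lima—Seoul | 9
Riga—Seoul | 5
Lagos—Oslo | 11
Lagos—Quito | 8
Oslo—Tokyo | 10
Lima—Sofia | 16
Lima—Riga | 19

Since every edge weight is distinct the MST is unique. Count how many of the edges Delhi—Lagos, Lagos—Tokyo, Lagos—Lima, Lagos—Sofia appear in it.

Kruskal's algorithm — process edges by increasing weight (ties by edge label):
Lagos—Lima (1): add — endpoints in different components.
Oslo—Riga (3): add — endpoints in different components.
Riga—Seoul (5): add — endpoints in different components.
Oslo—Sofia (6): add — endpoints in different components.
Lagos—Tokyo (7): add — endpoints in different components.
Lagos—Quito (8): add — endpoints in different components.
Lima—Seoul (9): add — endpoints in different components.
Oslo—Tokyo (10): skip — Oslo and Tokyo already connected.
Lagos—Oslo (11): skip — Oslo and Lagos already connected.
Delhi—Sofia (12): add — endpoints in different components.
MST edge set: {Lagos—Lima, Oslo—Riga, Riga—Seoul, Oslo—Sofia, Lagos—Tokyo, Lagos—Quito, Lima—Seoul, Delhi—Sofia}.
Of the listed edges, {Lagos—Tokyo, Lagos—Lima} are in the MST → 2.

2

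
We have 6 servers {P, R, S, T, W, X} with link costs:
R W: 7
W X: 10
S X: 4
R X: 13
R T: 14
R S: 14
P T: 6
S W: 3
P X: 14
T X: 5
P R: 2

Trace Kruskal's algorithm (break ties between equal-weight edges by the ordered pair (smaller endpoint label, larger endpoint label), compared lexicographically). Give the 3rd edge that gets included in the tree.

Kruskal: consider edges lightest-first.
P R (2): add — endpoints in different components.
S W (3): add — endpoints in different components.
S X (4): add — endpoints in different components.
T X (5): add — endpoints in different components.
P T (6): add — endpoints in different components.
The 3rd edge added is S X.

S-X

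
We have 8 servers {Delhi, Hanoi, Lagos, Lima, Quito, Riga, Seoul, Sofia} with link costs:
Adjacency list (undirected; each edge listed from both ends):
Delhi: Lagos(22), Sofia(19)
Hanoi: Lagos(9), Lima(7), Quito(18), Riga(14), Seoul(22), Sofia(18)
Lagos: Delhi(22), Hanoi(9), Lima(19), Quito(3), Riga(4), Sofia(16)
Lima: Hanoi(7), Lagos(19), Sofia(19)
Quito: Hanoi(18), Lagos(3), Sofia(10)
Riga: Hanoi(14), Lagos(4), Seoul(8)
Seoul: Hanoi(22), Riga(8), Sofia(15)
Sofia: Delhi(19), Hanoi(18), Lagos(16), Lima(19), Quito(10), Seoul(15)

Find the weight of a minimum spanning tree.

Prim's algorithm from Delhi:
Step 1: cheapest edge leaving the tree is Delhi—Sofia (19); add Sofia.
Step 2: cheapest edge leaving the tree is Quito—Sofia (10); add Quito.
Step 3: cheapest edge leaving the tree is Lagos—Quito (3); add Lagos.
Step 4: cheapest edge leaving the tree is Lagos—Riga (4); add Riga.
Step 5: cheapest edge leaving the tree is Riga—Seoul (8); add Seoul.
Step 6: cheapest edge leaving the tree is Hanoi—Lagos (9); add Hanoi.
Step 7: cheapest edge leaving the tree is Hanoi—Lima (7); add Lima.
MST edges: Delhi—Sofia, Quito—Sofia, Lagos—Quito, Lagos—Riga, Riga—Seoul, Hanoi—Lagos, Hanoi—Lima; total weight 19+10+3+4+8+9+7 = 60.

60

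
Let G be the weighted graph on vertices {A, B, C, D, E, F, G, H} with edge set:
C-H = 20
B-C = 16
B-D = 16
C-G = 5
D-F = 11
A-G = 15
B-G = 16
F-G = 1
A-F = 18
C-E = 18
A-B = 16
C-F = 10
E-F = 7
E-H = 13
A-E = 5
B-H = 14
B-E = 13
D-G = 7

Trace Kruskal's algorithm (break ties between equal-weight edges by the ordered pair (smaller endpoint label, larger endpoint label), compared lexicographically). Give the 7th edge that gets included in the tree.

Sort edges by weight, then run Kruskal:
F-G (1): add — endpoints in different components.
A-E (5): add — endpoints in different components.
C-G (5): add — endpoints in different components.
D-G (7): add — endpoints in different components.
E-F (7): add — endpoints in different components.
C-F (10): skip — C and F already connected.
D-F (11): skip — D and F already connected.
B-E (13): add — endpoints in different components.
E-H (13): add — endpoints in different components.
The 7th edge added is E-H.

E-H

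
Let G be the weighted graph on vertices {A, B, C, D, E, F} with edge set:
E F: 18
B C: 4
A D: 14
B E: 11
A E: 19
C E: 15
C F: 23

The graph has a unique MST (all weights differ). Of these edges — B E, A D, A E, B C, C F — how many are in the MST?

Kruskal: consider edges lightest-first.
B C (4): add. Components now {A} {B,C} {D} {E} {F}
B E (11): add. Components now {A} {B,C,E} {D} {F}
A D (14): add. Components now {A,D} {B,C,E} {F}
C E (15): skip — C and E already connected.
E F (18): add. Components now {A,D} {B,C,E,F}
A E (19): add. Components now {A,B,C,D,E,F}
MST edge set: {B C, B E, A D, E F, A E}.
Of the listed edges, {B E, A D, A E, B C} are in the MST → 4.

4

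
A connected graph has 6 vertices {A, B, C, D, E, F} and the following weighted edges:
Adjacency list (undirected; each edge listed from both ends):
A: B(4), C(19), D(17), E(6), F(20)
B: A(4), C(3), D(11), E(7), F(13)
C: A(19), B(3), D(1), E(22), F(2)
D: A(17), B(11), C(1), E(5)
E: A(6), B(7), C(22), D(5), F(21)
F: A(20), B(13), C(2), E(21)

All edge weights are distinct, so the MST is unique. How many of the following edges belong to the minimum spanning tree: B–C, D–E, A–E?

2

Kruskal's algorithm — process edges by increasing weight (ties by edge label):
C–D (1): add — endpoints in different components.
C–F (2): add — endpoints in different components.
B–C (3): add — endpoints in different components.
A–B (4): add — endpoints in different components.
D–E (5): add — endpoints in different components.
MST edge set: {C–D, C–F, B–C, A–B, D–E}.
Of the listed edges, {B–C, D–E} are in the MST → 2.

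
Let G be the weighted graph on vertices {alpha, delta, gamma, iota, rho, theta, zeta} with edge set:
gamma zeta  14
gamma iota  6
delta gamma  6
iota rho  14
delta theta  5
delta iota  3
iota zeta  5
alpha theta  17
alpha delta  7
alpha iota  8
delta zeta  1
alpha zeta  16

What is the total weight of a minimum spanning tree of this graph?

Kruskal's algorithm — process edges by increasing weight (ties by edge label):
delta zeta (1): add. Components now {theta} {delta,zeta} {iota} {alpha} {rho} {gamma}
delta iota (3): add. Components now {theta} {delta,iota,zeta} {alpha} {rho} {gamma}
delta theta (5): add. Components now {delta,iota,theta,zeta} {alpha} {rho} {gamma}
iota zeta (5): skip — zeta and iota already connected.
delta gamma (6): add. Components now {delta,gamma,iota,theta,zeta} {alpha} {rho}
gamma iota (6): skip — iota and gamma already connected.
alpha delta (7): add. Components now {alpha,delta,gamma,iota,theta,zeta} {rho}
alpha iota (8): skip — iota and alpha already connected.
gamma zeta (14): skip — zeta and gamma already connected.
iota rho (14): add. Components now {alpha,delta,gamma,iota,rho,theta,zeta}
MST edges: delta zeta, delta iota, delta theta, delta gamma, alpha delta, iota rho; total weight 1+3+5+6+7+14 = 36.

36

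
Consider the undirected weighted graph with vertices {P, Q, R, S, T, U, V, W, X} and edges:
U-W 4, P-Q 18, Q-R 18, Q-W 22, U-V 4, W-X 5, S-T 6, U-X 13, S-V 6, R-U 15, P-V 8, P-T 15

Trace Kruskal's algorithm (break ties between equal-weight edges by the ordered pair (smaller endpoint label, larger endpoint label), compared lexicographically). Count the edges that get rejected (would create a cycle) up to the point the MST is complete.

2

Kruskal's algorithm — process edges by increasing weight (ties by edge label):
U-V (4): add — endpoints in different components.
U-W (4): add — endpoints in different components.
W-X (5): add — endpoints in different components.
S-T (6): add — endpoints in different components.
S-V (6): add — endpoints in different components.
P-V (8): add — endpoints in different components.
U-X (13): skip — U and X already connected.
P-T (15): skip — P and T already connected.
R-U (15): add — endpoints in different components.
P-Q (18): add — endpoints in different components.
Edges rejected before the tree was complete: 2.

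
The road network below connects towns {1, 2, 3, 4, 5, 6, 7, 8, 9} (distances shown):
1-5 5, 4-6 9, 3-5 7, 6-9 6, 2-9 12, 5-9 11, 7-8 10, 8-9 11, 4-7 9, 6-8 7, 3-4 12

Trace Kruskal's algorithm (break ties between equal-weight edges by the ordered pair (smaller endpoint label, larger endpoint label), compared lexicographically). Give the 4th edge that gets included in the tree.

6-8

Sort edges by weight, then run Kruskal:
1-5 (5): add — endpoints in different components.
6-9 (6): add — endpoints in different components.
3-5 (7): add — endpoints in different components.
6-8 (7): add — endpoints in different components.
4-6 (9): add — endpoints in different components.
4-7 (9): add — endpoints in different components.
7-8 (10): skip — 7 and 8 already connected.
5-9 (11): add — endpoints in different components.
8-9 (11): skip — 8 and 9 already connected.
2-9 (12): add — endpoints in different components.
The 4th edge added is 6-8.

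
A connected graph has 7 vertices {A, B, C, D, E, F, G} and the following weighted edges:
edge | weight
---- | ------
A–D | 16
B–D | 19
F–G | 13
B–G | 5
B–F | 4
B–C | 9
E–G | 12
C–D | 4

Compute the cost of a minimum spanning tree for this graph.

Prim, starting at A.
Step 1: cheapest edge leaving the tree is A–D (16); add D.
Step 2: cheapest edge leaving the tree is C–D (4); add C.
Step 3: cheapest edge leaving the tree is B–C (9); add B.
Step 4: cheapest edge leaving the tree is B–F (4); add F.
Step 5: cheapest edge leaving the tree is B–G (5); add G.
Step 6: cheapest edge leaving the tree is E–G (12); add E.
MST edges: A–D, C–D, B–C, B–F, B–G, E–G; total weight 16+4+9+4+5+12 = 50.

50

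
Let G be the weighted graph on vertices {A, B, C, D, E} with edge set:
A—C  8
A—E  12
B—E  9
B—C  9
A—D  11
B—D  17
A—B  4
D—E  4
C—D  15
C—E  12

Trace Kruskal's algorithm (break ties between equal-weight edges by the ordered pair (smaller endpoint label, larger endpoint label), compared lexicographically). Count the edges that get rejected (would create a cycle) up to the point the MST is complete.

Kruskal: consider edges lightest-first.
A—B (4): add. Components now {A,B} {C} {D} {E}
D—E (4): add. Components now {A,B} {C} {D,E}
A—C (8): add. Components now {A,B,C} {D,E}
B—C (9): skip — B and C already connected.
B—E (9): add. Components now {A,B,C,D,E}
Edges rejected before the tree was complete: 1.

1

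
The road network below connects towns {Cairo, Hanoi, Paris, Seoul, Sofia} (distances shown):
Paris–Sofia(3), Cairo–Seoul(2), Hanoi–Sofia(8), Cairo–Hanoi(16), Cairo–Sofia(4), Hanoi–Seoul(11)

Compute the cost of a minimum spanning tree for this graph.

17

Grow the tree from Hanoi using Prim:
Step 1: cheapest edge leaving the tree is Hanoi–Sofia (8); add Sofia.
Step 2: cheapest edge leaving the tree is Paris–Sofia (3); add Paris.
Step 3: cheapest edge leaving the tree is Cairo–Sofia (4); add Cairo.
Step 4: cheapest edge leaving the tree is Cairo–Seoul (2); add Seoul.
MST edges: Hanoi–Sofia, Paris–Sofia, Cairo–Sofia, Cairo–Seoul; total weight 8+3+4+2 = 17.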